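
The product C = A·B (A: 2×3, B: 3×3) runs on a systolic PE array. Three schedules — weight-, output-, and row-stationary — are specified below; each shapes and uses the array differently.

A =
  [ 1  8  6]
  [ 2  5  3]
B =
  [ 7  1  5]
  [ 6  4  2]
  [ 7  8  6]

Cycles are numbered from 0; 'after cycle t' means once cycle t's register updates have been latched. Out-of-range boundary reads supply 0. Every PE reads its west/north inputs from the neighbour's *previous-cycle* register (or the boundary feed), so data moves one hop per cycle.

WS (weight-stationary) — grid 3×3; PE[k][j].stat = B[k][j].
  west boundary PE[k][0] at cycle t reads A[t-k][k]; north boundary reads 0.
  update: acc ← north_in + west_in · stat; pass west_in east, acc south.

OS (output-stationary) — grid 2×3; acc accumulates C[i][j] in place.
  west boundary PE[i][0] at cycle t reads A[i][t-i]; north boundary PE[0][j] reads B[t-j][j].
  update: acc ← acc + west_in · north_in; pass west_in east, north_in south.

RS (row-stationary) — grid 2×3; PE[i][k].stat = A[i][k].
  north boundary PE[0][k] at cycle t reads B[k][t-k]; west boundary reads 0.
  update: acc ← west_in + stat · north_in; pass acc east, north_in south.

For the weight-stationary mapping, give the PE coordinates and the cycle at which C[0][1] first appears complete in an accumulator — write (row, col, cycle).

WS: C[0][1] accumulates in PE[2][1]:
  c0 r2c1: 0 / 0 / 0
  c1 r2c1: 0 / 0 / 0
  c2 r2c1: 0 / 0 / 0
  c3 r2c1: 81 / 6 / 81

(row, col, cycle) = (2, 1, 3)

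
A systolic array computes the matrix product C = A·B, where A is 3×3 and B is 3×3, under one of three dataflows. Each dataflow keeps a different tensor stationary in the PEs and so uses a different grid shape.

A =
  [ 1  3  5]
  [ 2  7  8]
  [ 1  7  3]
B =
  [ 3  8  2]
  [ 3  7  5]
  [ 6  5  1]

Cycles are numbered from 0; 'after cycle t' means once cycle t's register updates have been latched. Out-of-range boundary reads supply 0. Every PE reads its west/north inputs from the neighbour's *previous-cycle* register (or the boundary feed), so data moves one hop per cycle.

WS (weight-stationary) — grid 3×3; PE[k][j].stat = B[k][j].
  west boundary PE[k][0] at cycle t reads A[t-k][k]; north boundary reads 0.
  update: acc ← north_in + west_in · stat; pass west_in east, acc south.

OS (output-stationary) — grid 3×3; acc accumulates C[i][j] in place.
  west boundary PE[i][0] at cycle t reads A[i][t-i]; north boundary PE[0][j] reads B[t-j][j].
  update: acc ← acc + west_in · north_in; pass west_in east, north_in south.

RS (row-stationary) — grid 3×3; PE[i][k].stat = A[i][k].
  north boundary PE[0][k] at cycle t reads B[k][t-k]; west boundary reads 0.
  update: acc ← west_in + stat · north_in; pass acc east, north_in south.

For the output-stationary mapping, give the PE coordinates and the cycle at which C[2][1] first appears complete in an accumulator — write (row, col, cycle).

(row, col, cycle) = (2, 1, 5)

OS — PE[2][1] is where C[2][1] collects:
  @0  [2,1]  acc 0  |  →0  ↓0
  @1  [2,1]  acc 0  |  →0  ↓0
  @2  [2,1]  acc 0  |  →0  ↓0
  @3  [2,1]  acc 8  |  →1  ↓8
  @4  [2,1]  acc 57  |  →7  ↓7
  @5  [2,1]  acc 72  |  →3  ↓5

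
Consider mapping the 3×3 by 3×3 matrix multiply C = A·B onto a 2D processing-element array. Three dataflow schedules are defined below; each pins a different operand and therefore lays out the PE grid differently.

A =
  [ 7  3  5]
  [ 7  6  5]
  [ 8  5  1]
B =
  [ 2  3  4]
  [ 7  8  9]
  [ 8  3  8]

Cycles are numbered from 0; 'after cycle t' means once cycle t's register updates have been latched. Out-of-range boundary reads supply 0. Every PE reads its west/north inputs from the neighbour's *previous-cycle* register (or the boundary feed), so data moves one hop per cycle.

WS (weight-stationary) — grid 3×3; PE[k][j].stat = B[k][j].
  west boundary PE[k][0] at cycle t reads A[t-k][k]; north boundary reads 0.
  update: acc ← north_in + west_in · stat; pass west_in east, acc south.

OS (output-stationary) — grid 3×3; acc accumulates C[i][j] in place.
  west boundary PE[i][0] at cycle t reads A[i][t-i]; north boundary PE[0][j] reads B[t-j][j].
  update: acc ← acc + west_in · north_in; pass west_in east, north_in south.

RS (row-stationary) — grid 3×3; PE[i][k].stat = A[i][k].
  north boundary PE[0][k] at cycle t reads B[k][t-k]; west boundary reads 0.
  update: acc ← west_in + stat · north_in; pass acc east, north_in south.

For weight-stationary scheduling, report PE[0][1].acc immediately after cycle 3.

WS 3×3: PE[0][1] cycle-by-cycle (with neighbour feeds):
  0: (0,0).acc=14  regs=<7,14>
  0: (0,1).acc=0  regs=<0,0>
  1: (0,0).acc=14  regs=<7,14>
  1: (0,1).acc=21  regs=<7,21>
  2: (0,0).acc=16  regs=<8,16>
  2: (0,1).acc=21  regs=<7,21>
  3: (0,0).acc=0  regs=<0,0>
  3: (0,1).acc=24  regs=<8,24>

PE[0][1].acc = 24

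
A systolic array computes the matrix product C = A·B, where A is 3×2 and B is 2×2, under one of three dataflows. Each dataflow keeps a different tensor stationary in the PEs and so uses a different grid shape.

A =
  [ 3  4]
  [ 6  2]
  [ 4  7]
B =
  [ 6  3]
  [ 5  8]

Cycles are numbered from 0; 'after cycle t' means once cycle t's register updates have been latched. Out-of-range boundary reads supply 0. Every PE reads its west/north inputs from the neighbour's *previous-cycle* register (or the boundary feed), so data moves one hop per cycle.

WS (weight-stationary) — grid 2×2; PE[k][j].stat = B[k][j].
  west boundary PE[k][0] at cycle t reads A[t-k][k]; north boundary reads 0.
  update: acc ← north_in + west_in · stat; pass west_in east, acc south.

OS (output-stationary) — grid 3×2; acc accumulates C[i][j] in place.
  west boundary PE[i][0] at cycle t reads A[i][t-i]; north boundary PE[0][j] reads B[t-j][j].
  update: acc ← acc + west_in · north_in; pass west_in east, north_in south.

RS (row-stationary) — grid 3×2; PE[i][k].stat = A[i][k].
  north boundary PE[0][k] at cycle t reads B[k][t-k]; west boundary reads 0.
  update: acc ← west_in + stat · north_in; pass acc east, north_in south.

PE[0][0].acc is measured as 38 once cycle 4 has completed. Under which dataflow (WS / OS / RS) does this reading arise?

dataflow = OS

— WS: 2×2; PE[0][0] trace:
  cycle 0: PE[0][0] → acc 18, east 3, south 18
  cycle 1: PE[0][0] → acc 36, east 6, south 36
  cycle 2: PE[0][0] → acc 24, east 4, south 24
  cycle 3: PE[0][0] → acc 0, east 0, south 0
  cycle 4: PE[0][0] → acc 0, east 0, south 0
— OS: 3×2; PE[0][0] trace:
  cycle 0: PE[0][0] → acc 18, east 3, south 6
  cycle 1: PE[0][0] → acc 38, east 4, south 5
  cycle 2: PE[0][0] → acc 38, east 0, south 0
  cycle 3: PE[0][0] → acc 38, east 0, south 0
  cycle 4: PE[0][0] → acc 38, east 0, south 0
— RS: 3×2; PE[0][0] trace:
  cycle 0: PE[0][0] → acc 18, east 18, south 6
  cycle 1: PE[0][0] → acc 9, east 9, south 3
  cycle 2: PE[0][0] → acc 0, east 0, south 0
  cycle 3: PE[0][0] → acc 0, east 0, south 0
  cycle 4: PE[0][0] → acc 0, east 0, south 0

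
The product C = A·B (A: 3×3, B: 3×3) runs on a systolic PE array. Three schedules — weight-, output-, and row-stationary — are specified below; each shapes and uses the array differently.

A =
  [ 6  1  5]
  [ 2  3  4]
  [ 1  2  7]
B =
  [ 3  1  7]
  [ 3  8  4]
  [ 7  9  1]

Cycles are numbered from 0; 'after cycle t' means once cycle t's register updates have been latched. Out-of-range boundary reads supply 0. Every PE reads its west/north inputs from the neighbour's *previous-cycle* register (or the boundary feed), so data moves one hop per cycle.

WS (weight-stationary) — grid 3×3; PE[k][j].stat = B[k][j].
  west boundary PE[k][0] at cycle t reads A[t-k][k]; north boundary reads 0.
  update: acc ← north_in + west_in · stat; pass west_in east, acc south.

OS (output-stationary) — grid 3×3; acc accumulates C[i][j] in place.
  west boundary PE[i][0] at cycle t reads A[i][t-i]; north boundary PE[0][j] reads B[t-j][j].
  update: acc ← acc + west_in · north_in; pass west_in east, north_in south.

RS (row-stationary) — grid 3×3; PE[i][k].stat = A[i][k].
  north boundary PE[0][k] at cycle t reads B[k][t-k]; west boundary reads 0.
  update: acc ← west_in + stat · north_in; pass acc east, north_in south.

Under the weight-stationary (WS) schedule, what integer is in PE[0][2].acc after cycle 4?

WS on a 3×3 grid — tracing PE[0][2] and its feeders:
  t=0 PE[0][1]: acc=0 h=0 v=0
  t=0 PE[0][2]: acc=0 h=0 v=0
  t=1 PE[0][1]: acc=6 h=6 v=6
  t=1 PE[0][2]: acc=0 h=0 v=0
  t=2 PE[0][1]: acc=2 h=2 v=2
  t=2 PE[0][2]: acc=42 h=6 v=42
  t=3 PE[0][1]: acc=1 h=1 v=1
  t=3 PE[0][2]: acc=14 h=2 v=14
  t=4 PE[0][1]: acc=0 h=0 v=0
  t=4 PE[0][2]: acc=7 h=1 v=7

PE[0][2].acc = 7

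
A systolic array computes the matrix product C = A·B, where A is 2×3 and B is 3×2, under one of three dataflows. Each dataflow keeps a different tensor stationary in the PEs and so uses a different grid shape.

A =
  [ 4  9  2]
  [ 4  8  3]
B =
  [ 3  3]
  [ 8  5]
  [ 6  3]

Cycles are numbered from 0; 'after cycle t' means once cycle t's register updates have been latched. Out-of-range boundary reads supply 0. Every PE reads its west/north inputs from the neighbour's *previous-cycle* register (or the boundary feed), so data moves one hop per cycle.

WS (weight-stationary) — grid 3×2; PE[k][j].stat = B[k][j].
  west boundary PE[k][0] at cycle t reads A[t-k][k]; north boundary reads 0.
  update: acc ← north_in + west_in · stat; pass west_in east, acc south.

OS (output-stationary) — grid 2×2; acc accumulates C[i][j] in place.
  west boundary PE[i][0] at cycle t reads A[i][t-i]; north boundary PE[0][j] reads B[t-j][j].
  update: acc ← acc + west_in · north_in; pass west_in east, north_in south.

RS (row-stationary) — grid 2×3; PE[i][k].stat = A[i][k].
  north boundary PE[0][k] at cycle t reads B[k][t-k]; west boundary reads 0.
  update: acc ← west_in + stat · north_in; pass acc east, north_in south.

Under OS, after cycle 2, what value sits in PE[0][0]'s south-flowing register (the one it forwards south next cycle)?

OS on a 2×2 grid — tracing PE[0][0] and its feeders:
  c0 r0c0: 12 / 4 / 3
  c1 r0c0: 84 / 9 / 8
  c2 r0c0: 96 / 2 / 6

register = 6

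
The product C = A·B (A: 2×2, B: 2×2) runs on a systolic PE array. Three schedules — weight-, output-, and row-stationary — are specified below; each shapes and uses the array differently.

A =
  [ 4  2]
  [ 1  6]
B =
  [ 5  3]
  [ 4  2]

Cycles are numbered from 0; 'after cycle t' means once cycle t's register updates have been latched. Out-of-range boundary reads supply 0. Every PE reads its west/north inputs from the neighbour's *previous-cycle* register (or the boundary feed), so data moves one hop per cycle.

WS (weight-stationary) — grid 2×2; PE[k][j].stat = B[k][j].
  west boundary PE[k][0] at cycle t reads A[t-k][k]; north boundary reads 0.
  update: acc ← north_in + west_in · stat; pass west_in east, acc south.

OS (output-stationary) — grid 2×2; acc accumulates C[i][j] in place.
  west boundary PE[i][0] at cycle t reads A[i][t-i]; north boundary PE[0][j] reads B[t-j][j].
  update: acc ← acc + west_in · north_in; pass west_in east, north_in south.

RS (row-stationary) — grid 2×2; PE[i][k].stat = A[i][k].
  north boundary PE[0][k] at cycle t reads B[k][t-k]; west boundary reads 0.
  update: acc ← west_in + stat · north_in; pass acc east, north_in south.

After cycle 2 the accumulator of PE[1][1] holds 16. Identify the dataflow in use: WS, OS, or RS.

Under WS (2×2), PE[1][1]:
  cycle 0: PE[1][1] → acc 0, east 0, south 0
  cycle 1: PE[1][1] → acc 0, east 0, south 0
  cycle 2: PE[1][1] → acc 16, east 2, south 16
Under OS (2×2), PE[1][1]:
  cycle 0: PE[1][1] → acc 0, east 0, south 0
  cycle 1: PE[1][1] → acc 0, east 0, south 0
  cycle 2: PE[1][1] → acc 3, east 1, south 3
Under RS (2×2), PE[1][1]:
  cycle 0: PE[1][1] → acc 0, east 0, south 0
  cycle 1: PE[1][1] → acc 0, east 0, south 0
  cycle 2: PE[1][1] → acc 29, east 29, south 4

dataflow = WS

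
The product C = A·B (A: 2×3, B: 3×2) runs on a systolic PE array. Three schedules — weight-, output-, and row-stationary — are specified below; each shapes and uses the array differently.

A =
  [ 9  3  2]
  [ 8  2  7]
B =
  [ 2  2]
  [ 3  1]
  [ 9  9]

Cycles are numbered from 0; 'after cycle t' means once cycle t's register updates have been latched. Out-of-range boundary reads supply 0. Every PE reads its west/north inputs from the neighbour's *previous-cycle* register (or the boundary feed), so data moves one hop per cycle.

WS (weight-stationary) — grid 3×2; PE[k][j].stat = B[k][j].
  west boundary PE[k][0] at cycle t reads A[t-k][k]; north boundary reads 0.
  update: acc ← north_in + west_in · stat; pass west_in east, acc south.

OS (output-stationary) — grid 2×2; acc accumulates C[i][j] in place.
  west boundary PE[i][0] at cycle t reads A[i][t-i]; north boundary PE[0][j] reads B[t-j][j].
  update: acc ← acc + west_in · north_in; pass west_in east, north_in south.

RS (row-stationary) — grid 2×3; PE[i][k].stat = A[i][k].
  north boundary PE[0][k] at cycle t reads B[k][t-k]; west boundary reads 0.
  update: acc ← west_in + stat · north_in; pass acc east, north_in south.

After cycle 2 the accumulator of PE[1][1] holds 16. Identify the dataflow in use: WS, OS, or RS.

— WS: 3×2; PE[1][1] trace:
  c0 r1c1: 0 / 0 / 0
  c1 r1c1: 0 / 0 / 0
  c2 r1c1: 21 / 3 / 21
— OS: 2×2; PE[1][1] trace:
  c0 r1c1: 0 / 0 / 0
  c1 r1c1: 0 / 0 / 0
  c2 r1c1: 16 / 8 / 2
— RS: 2×3; PE[1][1] trace:
  c0 r1c1: 0 / 0 / 0
  c1 r1c1: 0 / 0 / 0
  c2 r1c1: 22 / 22 / 3

dataflow = OS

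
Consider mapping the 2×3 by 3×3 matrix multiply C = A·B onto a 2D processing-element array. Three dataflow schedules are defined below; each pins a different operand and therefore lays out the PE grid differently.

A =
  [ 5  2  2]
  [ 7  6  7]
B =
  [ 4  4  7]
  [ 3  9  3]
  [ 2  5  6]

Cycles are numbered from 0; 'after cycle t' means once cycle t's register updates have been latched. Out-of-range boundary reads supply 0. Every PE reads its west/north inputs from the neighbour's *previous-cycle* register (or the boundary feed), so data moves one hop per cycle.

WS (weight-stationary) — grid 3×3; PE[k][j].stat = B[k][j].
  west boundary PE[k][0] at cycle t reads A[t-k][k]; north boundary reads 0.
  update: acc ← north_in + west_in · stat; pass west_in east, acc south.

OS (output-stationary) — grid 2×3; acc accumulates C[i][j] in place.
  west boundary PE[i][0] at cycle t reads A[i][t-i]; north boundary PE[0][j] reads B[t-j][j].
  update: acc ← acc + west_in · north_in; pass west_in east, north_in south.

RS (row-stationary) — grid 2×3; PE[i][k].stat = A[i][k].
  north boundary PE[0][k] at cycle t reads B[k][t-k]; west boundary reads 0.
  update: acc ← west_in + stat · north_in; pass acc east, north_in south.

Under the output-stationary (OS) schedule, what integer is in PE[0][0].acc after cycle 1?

PE[0][0].acc = 26

OS on a 2×3 grid — tracing PE[0][0] and its feeders:
  after 0 — PE[0][0] acc=20, pass-E 5, pass-S 4
  after 1 — PE[0][0] acc=26, pass-E 2, pass-S 3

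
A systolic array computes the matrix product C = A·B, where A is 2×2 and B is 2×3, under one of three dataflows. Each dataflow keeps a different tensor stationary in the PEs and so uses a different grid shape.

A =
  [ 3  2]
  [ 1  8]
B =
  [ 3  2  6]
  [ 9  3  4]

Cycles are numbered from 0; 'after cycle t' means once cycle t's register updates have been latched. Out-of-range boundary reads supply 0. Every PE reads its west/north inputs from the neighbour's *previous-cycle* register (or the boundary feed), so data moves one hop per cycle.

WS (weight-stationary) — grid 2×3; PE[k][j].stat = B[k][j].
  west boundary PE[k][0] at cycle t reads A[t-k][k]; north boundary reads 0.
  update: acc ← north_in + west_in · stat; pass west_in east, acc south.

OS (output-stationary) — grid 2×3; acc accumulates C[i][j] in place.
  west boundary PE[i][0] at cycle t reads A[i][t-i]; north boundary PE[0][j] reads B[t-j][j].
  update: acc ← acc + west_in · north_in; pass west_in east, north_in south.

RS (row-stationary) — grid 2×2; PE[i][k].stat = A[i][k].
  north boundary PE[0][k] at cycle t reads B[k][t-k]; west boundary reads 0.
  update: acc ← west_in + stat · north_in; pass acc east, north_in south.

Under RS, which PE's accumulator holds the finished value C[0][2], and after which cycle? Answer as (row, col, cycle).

RS: C[0][2] accumulates in PE[0][1]:
  step 0 · PE0,1: acc=0; fwd→0 fwd↓0
  step 1 · PE0,1: acc=27; fwd→27 fwd↓9
  step 2 · PE0,1: acc=12; fwd→12 fwd↓3
  step 3 · PE0,1: acc=26; fwd→26 fwd↓4

(row, col, cycle) = (0, 1, 3)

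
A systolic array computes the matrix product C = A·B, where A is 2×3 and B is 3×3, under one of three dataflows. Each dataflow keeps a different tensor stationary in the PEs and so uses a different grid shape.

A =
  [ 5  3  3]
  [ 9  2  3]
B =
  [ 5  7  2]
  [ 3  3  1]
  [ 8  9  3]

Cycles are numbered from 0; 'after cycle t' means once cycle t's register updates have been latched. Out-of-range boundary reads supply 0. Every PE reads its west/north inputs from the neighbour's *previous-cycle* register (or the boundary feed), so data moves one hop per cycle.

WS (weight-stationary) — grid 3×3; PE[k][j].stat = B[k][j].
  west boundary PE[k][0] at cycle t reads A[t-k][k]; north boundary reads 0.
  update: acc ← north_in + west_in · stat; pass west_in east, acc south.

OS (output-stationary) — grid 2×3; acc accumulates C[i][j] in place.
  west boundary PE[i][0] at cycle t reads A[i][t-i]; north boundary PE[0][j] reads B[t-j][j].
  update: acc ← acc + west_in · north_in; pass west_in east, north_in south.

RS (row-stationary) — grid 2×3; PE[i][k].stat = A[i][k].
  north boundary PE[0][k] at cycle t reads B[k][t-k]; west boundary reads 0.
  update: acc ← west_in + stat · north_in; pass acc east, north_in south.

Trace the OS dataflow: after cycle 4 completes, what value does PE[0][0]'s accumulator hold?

Tracing OS — 2×3 array, target PE[0][0]:
  [0] (0,0) acc=25 (h:5 v:5)
  [1] (0,0) acc=34 (h:3 v:3)
  [2] (0,0) acc=58 (h:3 v:8)
  [3] (0,0) acc=58 (h:0 v:0)
  [4] (0,0) acc=58 (h:0 v:0)

PE[0][0].acc = 58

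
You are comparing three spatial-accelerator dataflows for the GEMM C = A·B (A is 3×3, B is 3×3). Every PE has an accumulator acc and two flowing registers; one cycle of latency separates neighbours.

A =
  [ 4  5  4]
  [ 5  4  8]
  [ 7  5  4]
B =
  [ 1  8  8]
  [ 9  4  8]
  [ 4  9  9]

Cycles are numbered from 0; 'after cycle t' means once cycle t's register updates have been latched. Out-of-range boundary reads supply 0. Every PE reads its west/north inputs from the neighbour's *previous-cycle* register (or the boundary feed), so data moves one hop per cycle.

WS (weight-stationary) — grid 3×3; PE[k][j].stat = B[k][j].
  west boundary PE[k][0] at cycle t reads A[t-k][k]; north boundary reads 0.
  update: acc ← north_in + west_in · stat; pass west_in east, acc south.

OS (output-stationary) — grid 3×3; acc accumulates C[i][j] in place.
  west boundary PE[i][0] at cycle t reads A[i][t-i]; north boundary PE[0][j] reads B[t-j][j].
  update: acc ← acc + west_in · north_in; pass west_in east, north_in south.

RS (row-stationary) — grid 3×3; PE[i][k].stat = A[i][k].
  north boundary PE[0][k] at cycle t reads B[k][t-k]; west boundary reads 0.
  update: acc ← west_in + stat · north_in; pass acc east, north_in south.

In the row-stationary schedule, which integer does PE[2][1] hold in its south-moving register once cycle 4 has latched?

RS (3×3). Following PE[2][1] plus its west/north inputs:
  0: (1,1).acc=0  regs=<0,0>
  0: (2,0).acc=0  regs=<0,0>
  0: (2,1).acc=0  regs=<0,0>
  1: (1,1).acc=0  regs=<0,0>
  1: (2,0).acc=0  regs=<0,0>
  1: (2,1).acc=0  regs=<0,0>
  2: (1,1).acc=41  regs=<41,9>
  2: (2,0).acc=7  regs=<7,1>
  2: (2,1).acc=0  regs=<0,0>
  3: (1,1).acc=56  regs=<56,4>
  3: (2,0).acc=56  regs=<56,8>
  3: (2,1).acc=52  regs=<52,9>
  4: (1,1).acc=72  regs=<72,8>
  4: (2,0).acc=56  regs=<56,8>
  4: (2,1).acc=76  regs=<76,4>

register = 4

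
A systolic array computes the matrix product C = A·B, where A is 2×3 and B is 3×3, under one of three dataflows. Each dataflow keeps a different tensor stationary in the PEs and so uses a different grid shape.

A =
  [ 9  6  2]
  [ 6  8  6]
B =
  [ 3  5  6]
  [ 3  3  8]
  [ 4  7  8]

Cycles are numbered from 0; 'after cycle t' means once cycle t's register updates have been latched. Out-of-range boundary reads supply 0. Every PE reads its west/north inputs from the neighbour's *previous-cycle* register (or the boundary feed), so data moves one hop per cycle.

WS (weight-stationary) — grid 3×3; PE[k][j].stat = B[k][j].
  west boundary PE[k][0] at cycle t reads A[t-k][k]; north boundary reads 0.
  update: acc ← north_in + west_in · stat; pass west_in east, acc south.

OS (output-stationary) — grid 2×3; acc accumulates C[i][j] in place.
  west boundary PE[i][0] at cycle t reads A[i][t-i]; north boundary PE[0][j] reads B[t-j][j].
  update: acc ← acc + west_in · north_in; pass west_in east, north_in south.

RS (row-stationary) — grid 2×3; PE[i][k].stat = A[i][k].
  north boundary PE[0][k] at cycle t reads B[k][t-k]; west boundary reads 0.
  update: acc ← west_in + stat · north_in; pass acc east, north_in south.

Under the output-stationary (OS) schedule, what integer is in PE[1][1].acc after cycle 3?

Tracing OS — 2×3 array, target PE[1][1]:
  c0 r0c1: 0 / 0 / 0
  c0 r1c0: 0 / 0 / 0
  c0 r1c1: 0 / 0 / 0
  c1 r0c1: 45 / 9 / 5
  c1 r1c0: 18 / 6 / 3
  c1 r1c1: 0 / 0 / 0
  c2 r0c1: 63 / 6 / 3
  c2 r1c0: 42 / 8 / 3
  c2 r1c1: 30 / 6 / 5
  c3 r0c1: 77 / 2 / 7
  c3 r1c0: 66 / 6 / 4
  c3 r1c1: 54 / 8 / 3

PE[1][1].acc = 54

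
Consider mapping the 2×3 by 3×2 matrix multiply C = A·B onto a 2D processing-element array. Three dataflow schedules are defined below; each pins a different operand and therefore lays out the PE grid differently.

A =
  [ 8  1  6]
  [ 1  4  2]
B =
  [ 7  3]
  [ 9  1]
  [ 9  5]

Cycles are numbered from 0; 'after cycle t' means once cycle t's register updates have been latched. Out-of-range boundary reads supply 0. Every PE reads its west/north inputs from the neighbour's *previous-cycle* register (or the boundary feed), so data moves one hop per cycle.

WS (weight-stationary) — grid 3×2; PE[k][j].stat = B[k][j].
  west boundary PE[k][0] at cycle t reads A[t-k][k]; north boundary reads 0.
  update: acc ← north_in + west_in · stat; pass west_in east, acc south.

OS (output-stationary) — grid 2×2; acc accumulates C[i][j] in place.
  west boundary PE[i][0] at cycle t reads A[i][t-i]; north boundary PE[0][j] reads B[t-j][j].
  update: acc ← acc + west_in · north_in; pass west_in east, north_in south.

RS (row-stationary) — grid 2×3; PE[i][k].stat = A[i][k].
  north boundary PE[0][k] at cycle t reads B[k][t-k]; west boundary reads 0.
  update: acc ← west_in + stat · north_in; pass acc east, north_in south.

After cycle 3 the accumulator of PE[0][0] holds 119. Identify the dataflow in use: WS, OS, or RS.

dataflow = OS

— WS: 3×2; PE[0][0] trace:
  0: (0,0).acc=56  regs=<8,56>
  1: (0,0).acc=7  regs=<1,7>
  2: (0,0).acc=0  regs=<0,0>
  3: (0,0).acc=0  regs=<0,0>
— OS: 2×2; PE[0][0] trace:
  0: (0,0).acc=56  regs=<8,7>
  1: (0,0).acc=65  regs=<1,9>
  2: (0,0).acc=119  regs=<6,9>
  3: (0,0).acc=119  regs=<0,0>
— RS: 2×3; PE[0][0] trace:
  0: (0,0).acc=56  regs=<56,7>
  1: (0,0).acc=24  regs=<24,3>
  2: (0,0).acc=0  regs=<0,0>
  3: (0,0).acc=0  regs=<0,0>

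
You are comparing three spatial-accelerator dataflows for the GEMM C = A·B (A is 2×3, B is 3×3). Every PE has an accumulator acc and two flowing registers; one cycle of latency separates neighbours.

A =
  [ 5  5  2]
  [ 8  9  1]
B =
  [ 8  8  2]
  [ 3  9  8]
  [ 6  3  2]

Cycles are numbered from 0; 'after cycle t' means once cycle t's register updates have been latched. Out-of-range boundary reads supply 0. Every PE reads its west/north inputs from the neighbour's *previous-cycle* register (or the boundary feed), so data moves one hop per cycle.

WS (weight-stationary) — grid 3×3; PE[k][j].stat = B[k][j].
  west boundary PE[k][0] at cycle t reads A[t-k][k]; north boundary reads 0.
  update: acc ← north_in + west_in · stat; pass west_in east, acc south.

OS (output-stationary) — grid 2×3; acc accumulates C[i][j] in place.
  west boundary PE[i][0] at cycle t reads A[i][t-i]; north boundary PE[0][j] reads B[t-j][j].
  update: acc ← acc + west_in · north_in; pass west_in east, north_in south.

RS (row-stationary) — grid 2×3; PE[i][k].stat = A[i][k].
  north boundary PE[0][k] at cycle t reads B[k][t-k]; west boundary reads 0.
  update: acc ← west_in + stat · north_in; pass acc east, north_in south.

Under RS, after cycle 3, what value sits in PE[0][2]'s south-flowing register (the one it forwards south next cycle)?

register = 3

Tracing RS — 2×3 array, target PE[0][2]:
  c0 r0c1: 0 / 0 / 0
  c0 r0c2: 0 / 0 / 0
  c1 r0c1: 55 / 55 / 3
  c1 r0c2: 0 / 0 / 0
  c2 r0c1: 85 / 85 / 9
  c2 r0c2: 67 / 67 / 6
  c3 r0c1: 50 / 50 / 8
  c3 r0c2: 91 / 91 / 3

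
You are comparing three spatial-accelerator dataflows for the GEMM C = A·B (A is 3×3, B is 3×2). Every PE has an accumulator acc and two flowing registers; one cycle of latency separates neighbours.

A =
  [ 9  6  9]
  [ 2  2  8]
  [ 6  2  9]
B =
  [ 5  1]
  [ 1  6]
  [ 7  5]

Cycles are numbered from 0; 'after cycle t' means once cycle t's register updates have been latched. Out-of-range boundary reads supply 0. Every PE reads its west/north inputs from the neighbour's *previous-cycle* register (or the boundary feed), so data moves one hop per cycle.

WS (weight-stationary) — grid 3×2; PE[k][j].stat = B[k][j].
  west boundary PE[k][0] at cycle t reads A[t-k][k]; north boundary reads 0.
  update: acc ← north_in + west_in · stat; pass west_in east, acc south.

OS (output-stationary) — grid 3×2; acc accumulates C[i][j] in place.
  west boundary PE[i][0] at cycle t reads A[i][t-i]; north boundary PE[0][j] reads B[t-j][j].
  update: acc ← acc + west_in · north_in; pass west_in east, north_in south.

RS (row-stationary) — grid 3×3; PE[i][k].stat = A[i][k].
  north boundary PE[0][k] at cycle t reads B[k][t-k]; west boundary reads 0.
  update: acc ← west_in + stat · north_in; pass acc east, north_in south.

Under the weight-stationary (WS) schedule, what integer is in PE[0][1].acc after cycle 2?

Tracing WS — 3×2 array, target PE[0][1]:
  t=0 PE[0][0]: acc=45 h=9 v=45
  t=0 PE[0][1]: acc=0 h=0 v=0
  t=1 PE[0][0]: acc=10 h=2 v=10
  t=1 PE[0][1]: acc=9 h=9 v=9
  t=2 PE[0][0]: acc=30 h=6 v=30
  t=2 PE[0][1]: acc=2 h=2 v=2

PE[0][1].acc = 2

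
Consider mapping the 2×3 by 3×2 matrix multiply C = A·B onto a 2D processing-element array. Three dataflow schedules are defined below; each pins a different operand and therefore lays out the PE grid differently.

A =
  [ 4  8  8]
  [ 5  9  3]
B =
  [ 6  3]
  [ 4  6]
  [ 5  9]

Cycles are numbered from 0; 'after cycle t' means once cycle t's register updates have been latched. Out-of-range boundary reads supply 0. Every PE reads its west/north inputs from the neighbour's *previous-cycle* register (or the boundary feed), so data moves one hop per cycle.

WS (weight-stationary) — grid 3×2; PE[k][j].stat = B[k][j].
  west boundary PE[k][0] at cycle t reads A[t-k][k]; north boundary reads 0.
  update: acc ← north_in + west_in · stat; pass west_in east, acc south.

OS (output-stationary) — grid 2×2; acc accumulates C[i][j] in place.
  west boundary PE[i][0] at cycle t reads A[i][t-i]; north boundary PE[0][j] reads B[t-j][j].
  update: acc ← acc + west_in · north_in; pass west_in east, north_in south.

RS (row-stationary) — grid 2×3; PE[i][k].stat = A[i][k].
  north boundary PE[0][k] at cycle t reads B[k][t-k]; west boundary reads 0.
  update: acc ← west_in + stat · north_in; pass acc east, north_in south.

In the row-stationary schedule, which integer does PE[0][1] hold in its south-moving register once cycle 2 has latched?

register = 6

RS on a 2×3 grid — tracing PE[0][1] and its feeders:
  0: (0,0).acc=24  regs=<24,6>
  0: (0,1).acc=0  regs=<0,0>
  1: (0,0).acc=12  regs=<12,3>
  1: (0,1).acc=56  regs=<56,4>
  2: (0,0).acc=0  regs=<0,0>
  2: (0,1).acc=60  regs=<60,6>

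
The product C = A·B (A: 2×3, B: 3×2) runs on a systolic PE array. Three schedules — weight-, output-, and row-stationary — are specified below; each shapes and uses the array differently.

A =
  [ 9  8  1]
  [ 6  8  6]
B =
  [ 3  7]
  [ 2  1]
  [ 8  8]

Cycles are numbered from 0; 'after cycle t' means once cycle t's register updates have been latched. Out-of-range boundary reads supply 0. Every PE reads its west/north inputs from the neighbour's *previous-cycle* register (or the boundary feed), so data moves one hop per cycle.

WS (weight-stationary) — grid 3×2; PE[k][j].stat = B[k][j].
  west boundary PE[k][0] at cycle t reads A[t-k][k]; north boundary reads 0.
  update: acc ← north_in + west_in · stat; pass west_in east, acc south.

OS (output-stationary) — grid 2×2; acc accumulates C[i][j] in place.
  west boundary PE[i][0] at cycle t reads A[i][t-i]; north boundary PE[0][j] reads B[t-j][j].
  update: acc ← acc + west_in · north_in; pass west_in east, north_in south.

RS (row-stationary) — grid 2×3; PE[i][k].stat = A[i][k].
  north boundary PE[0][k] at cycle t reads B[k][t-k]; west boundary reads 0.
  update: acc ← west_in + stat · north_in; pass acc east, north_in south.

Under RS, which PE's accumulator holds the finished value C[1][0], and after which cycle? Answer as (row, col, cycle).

Under RS, C[1][0] lands at PE[1][2]:
  after 0 — PE[1][2] acc=0, pass-E 0, pass-S 0
  after 1 — PE[1][2] acc=0, pass-E 0, pass-S 0
  after 2 — PE[1][2] acc=0, pass-E 0, pass-S 0
  after 3 — PE[1][2] acc=82, pass-E 82, pass-S 8

(row, col, cycle) = (1, 2, 3)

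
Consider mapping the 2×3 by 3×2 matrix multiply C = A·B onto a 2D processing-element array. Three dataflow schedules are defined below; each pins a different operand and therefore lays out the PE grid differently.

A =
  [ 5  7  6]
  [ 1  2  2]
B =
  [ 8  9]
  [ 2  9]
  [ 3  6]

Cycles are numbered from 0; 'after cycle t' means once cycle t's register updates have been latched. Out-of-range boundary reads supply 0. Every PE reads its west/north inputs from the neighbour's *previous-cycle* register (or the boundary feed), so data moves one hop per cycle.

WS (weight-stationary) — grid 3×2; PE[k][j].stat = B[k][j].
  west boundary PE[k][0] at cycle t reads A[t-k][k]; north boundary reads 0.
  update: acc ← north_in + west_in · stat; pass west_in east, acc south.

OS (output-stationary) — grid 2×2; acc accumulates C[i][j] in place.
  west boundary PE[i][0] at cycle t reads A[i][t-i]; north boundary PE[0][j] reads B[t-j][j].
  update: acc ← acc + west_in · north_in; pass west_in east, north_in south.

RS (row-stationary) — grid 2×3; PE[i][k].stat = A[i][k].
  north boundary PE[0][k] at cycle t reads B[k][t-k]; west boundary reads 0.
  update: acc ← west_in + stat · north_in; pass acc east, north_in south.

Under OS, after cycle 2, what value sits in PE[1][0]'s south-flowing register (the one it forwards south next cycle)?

OS on a 2×2 grid — tracing PE[1][0] and its feeders:
  0: (0,0).acc=40  regs=<5,8>
  0: (1,0).acc=0  regs=<0,0>
  1: (0,0).acc=54  regs=<7,2>
  1: (1,0).acc=8  regs=<1,8>
  2: (0,0).acc=72  regs=<6,3>
  2: (1,0).acc=12  regs=<2,2>

register = 2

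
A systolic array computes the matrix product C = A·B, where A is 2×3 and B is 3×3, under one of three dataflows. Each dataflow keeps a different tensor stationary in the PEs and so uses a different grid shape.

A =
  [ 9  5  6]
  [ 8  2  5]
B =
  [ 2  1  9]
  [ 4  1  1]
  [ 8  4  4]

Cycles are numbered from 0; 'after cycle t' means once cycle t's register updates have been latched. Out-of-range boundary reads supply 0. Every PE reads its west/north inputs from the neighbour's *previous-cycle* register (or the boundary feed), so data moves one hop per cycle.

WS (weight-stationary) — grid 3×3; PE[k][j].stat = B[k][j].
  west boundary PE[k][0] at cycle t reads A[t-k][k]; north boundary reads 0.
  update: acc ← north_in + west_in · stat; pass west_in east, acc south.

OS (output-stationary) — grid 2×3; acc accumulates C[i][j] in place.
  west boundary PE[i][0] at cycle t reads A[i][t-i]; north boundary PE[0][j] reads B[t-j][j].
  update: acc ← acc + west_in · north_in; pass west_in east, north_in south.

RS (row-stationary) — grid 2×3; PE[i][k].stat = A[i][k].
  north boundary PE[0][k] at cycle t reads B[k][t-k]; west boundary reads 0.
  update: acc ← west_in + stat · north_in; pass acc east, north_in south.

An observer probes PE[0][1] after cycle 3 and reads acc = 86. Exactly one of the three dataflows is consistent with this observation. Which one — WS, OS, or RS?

WS (3×3 grid), PE[0][1]:
  cycle 0: PE[0][1] → acc 0, east 0, south 0
  cycle 1: PE[0][1] → acc 9, east 9, south 9
  cycle 2: PE[0][1] → acc 8, east 8, south 8
  cycle 3: PE[0][1] → acc 0, east 0, south 0
OS (2×3 grid), PE[0][1]:
  cycle 0: PE[0][1] → acc 0, east 0, south 0
  cycle 1: PE[0][1] → acc 9, east 9, south 1
  cycle 2: PE[0][1] → acc 14, east 5, south 1
  cycle 3: PE[0][1] → acc 38, east 6, south 4
RS (2×3 grid), PE[0][1]:
  cycle 0: PE[0][1] → acc 0, east 0, south 0
  cycle 1: PE[0][1] → acc 38, east 38, south 4
  cycle 2: PE[0][1] → acc 14, east 14, south 1
  cycle 3: PE[0][1] → acc 86, east 86, south 1

dataflow = RS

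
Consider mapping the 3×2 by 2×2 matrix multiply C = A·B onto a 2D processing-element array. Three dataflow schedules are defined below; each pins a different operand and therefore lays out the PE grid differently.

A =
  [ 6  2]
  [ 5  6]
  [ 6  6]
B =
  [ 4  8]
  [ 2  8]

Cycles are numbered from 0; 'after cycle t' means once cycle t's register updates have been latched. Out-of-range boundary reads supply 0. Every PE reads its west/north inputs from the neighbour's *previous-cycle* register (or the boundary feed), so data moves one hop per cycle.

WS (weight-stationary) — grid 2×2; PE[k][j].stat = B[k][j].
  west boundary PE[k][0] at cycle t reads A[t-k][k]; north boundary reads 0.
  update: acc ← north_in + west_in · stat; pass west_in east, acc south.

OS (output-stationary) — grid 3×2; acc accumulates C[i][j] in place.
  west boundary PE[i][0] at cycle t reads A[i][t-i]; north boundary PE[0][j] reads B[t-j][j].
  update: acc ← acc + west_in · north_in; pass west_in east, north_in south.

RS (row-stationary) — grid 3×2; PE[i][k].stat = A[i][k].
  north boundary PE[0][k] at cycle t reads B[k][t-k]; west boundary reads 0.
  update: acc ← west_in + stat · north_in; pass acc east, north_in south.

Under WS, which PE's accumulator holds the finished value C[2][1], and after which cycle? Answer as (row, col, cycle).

(row, col, cycle) = (1, 1, 4)

Under WS, C[2][1] lands at PE[1][1]:
  [0] (1,1) acc=0 (h:0 v:0)
  [1] (1,1) acc=0 (h:0 v:0)
  [2] (1,1) acc=64 (h:2 v:64)
  [3] (1,1) acc=88 (h:6 v:88)
  [4] (1,1) acc=96 (h:6 v:96)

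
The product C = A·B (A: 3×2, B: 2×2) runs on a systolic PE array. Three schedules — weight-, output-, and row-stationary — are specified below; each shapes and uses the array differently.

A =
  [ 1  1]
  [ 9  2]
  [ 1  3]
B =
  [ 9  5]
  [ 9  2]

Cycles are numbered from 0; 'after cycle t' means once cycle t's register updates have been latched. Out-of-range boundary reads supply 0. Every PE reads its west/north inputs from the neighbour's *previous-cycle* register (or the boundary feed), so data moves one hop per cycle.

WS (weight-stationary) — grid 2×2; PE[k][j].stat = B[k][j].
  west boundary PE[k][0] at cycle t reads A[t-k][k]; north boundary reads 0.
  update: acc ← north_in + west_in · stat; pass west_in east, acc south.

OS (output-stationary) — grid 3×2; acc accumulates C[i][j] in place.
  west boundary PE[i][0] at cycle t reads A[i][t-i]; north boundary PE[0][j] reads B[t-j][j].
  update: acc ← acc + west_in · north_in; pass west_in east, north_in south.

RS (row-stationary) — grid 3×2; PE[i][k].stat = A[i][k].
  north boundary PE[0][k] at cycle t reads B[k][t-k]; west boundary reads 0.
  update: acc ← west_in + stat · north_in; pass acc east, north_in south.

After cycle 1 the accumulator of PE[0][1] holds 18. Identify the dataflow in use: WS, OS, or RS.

dataflow = RS

WS (2×2 grid), PE[0][1]:
  @0  [0,1]  acc 0  |  →0  ↓0
  @1  [0,1]  acc 5  |  →1  ↓5
OS (3×2 grid), PE[0][1]:
  @0  [0,1]  acc 0  |  →0  ↓0
  @1  [0,1]  acc 5  |  →1  ↓5
RS (3×2 grid), PE[0][1]:
  @0  [0,1]  acc 0  |  →0  ↓0
  @1  [0,1]  acc 18  |  →18  ↓9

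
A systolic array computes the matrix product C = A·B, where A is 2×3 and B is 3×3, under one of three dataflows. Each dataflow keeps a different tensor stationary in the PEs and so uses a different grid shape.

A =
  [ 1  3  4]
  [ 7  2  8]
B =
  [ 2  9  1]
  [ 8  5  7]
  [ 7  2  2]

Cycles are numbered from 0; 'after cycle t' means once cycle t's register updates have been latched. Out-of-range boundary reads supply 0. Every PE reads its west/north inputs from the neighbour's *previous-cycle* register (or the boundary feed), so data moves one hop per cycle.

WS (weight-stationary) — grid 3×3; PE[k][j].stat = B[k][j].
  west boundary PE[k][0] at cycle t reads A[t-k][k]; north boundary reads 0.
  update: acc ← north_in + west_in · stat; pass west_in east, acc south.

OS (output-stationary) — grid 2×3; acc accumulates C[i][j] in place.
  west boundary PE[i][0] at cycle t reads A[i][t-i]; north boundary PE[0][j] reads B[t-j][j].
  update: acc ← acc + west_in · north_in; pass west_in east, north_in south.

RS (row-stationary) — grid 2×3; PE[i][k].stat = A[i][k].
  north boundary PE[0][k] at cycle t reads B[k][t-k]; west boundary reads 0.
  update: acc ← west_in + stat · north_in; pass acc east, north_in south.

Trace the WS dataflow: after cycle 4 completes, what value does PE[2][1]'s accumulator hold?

WS 3×3: PE[2][1] cycle-by-cycle (with neighbour feeds):
  0: (1,1).acc=0  regs=<0,0>
  0: (2,0).acc=0  regs=<0,0>
  0: (2,1).acc=0  regs=<0,0>
  1: (1,1).acc=0  regs=<0,0>
  1: (2,0).acc=0  regs=<0,0>
  1: (2,1).acc=0  regs=<0,0>
  2: (1,1).acc=24  regs=<3,24>
  2: (2,0).acc=54  regs=<4,54>
  2: (2,1).acc=0  regs=<0,0>
  3: (1,1).acc=73  regs=<2,73>
  3: (2,0).acc=86  regs=<8,86>
  3: (2,1).acc=32  regs=<4,32>
  4: (1,1).acc=0  regs=<0,0>
  4: (2,0).acc=0  regs=<0,0>
  4: (2,1).acc=89  regs=<8,89>

PE[2][1].acc = 89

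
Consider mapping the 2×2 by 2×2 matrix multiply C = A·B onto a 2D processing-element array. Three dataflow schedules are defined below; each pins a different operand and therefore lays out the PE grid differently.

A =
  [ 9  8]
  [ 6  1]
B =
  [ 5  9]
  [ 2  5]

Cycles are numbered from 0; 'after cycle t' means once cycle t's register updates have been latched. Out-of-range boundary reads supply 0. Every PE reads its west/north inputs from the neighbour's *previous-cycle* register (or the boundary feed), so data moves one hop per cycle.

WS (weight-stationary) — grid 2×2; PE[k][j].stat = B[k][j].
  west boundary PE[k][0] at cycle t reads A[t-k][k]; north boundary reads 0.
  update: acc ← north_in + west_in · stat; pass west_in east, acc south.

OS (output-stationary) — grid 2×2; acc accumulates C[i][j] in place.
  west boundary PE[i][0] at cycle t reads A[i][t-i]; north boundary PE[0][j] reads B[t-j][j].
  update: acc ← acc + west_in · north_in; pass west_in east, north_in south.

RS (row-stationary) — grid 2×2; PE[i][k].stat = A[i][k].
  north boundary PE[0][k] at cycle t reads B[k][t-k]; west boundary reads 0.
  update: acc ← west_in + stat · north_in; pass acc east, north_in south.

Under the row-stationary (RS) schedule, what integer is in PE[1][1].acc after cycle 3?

RS 2×2: PE[1][1] cycle-by-cycle (with neighbour feeds):
  t=0 PE[0][1]: acc=0 h=0 v=0
  t=0 PE[1][0]: acc=0 h=0 v=0
  t=0 PE[1][1]: acc=0 h=0 v=0
  t=1 PE[0][1]: acc=61 h=61 v=2
  t=1 PE[1][0]: acc=30 h=30 v=5
  t=1 PE[1][1]: acc=0 h=0 v=0
  t=2 PE[0][1]: acc=121 h=121 v=5
  t=2 PE[1][0]: acc=54 h=54 v=9
  t=2 PE[1][1]: acc=32 h=32 v=2
  t=3 PE[0][1]: acc=0 h=0 v=0
  t=3 PE[1][0]: acc=0 h=0 v=0
  t=3 PE[1][1]: acc=59 h=59 v=5

PE[1][1].acc = 59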